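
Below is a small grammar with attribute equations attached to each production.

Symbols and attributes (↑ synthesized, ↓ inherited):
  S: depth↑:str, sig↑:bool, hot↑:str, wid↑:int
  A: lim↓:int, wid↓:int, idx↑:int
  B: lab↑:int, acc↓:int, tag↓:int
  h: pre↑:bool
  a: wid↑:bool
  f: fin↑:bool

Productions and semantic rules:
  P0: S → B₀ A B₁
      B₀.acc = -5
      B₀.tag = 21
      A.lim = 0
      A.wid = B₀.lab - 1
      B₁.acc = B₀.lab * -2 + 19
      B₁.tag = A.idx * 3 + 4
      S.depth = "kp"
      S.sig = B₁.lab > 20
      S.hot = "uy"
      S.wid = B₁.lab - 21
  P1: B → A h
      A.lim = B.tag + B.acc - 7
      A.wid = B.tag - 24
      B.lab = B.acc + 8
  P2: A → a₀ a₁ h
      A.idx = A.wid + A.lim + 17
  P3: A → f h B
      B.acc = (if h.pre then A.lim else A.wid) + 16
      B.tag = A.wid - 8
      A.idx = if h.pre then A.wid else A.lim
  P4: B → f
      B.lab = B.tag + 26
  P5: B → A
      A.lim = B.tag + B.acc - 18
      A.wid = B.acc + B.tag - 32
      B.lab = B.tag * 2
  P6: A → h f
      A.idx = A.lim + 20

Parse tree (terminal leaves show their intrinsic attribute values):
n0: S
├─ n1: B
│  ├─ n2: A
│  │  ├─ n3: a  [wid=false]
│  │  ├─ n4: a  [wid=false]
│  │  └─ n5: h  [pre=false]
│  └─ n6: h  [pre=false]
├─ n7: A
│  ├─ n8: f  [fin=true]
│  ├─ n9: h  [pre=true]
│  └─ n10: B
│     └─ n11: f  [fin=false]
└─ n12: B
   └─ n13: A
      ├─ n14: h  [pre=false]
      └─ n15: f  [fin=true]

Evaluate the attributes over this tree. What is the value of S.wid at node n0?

-1

1. n1.acc = -5  [-5]
2. n1.tag = 21  [21]
3. n2.lim = 9  [B.tag + B.acc - 7]
4. n2.wid = -3  [B.tag - 24]
5. n3.wid = false  [terminal]
6. n4.wid = false  [terminal]
7. n5.pre = false  [terminal]
8. n2.idx = 23  [A.wid + A.lim + 17]
9. n6.pre = false  [terminal]
10. n1.lab = 3  [B.acc + 8]
11. n7.lim = 0  [0]
12. n7.wid = 2  [B₀.lab - 1]
13. n8.fin = true  [terminal]
14. n9.pre = true  [terminal]
15. n10.acc = 16  [(if h.pre then A.lim else A.wid) + 16]
16. n10.tag = -6  [A.wid - 8]
17. n11.fin = false  [terminal]
18. n10.lab = 20  [B.tag + 26]
19. n7.idx = 2  [if h.pre then A.wid else A.lim]
20. n12.acc = 13  [B₀.lab * -2 + 19]
21. n12.tag = 10  [A.idx * 3 + 4]
22. n13.lim = 5  [B.tag + B.acc - 18]
23. n13.wid = -9  [B.acc + B.tag - 32]
24. n14.pre = false  [terminal]
25. n15.fin = true  [terminal]
26. n13.idx = 25  [A.lim + 20]
27. n12.lab = 20  [B.tag * 2]
28. n0.depth = "kp"  ["kp"]
29. n0.sig = false  [B₁.lab > 20]
30. n0.hot = "uy"  ["uy"]
31. n0.wid = -1  [B₁.lab - 21]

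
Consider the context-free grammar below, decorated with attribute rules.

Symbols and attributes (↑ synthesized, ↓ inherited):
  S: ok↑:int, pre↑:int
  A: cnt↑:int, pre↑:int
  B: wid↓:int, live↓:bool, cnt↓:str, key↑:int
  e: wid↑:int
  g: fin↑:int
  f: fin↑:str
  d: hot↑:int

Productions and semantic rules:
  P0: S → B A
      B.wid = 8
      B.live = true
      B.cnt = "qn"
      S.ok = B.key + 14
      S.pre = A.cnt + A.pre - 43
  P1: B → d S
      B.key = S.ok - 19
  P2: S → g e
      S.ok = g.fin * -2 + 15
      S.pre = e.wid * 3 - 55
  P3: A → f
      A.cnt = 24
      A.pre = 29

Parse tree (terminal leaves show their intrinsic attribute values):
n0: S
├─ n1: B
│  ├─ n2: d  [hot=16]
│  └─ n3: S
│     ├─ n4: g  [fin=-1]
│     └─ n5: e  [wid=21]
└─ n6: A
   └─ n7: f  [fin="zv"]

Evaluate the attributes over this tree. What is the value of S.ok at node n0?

1. n1.wid = 8  [8]
2. n1.live = true  [true]
3. n1.cnt = "qn"  ["qn"]
4. n2.hot = 16  [terminal]
5. n4.fin = -1  [terminal]
6. n5.wid = 21  [terminal]
7. n3.ok = 17  [g.fin * -2 + 15]
8. n3.pre = 8  [e.wid * 3 - 55]
9. n1.key = -2  [S.ok - 19]
10. n7.fin = "zv"  [terminal]
11. n6.cnt = 24  [24]
12. n6.pre = 29  [29]
13. n0.ok = 12  [B.key + 14]
14. n0.pre = 10  [A.cnt + A.pre - 43]

12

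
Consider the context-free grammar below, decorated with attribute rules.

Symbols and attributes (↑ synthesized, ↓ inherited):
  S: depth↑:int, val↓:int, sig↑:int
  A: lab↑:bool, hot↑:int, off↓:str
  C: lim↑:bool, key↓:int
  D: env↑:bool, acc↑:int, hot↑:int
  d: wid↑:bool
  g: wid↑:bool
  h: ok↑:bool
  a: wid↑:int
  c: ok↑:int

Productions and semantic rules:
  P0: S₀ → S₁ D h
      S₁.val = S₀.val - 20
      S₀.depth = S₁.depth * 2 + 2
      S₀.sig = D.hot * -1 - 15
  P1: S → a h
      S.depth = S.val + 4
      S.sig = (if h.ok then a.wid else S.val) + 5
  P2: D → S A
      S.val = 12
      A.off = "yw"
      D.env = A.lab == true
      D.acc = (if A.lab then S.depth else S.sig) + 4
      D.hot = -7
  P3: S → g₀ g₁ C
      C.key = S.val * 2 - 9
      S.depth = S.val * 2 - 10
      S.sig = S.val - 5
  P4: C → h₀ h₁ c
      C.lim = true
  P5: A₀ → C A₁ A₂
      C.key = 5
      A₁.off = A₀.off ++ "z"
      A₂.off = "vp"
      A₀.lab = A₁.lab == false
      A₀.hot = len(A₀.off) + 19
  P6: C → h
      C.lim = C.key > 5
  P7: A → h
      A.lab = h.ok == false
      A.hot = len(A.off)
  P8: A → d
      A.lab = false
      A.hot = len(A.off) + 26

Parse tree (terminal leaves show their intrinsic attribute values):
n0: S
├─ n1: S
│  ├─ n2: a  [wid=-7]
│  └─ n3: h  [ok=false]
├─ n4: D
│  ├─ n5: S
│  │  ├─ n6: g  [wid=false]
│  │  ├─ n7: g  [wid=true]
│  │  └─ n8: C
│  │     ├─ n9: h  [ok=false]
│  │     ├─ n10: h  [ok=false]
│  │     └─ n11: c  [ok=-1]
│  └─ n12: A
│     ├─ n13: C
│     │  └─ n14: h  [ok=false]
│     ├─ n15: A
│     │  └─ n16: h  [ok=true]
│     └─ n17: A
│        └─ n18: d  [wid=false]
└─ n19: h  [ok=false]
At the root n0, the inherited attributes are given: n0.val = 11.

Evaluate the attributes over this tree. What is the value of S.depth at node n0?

-8

1. n0.val = 11  [given at root]
2. n1.val = -9  [S₀.val - 20]
3. n2.wid = -7  [terminal]
4. n3.ok = false  [terminal]
5. n1.depth = -5  [S.val + 4]
6. n1.sig = -4  [(if h.ok then a.wid else S.val) + 5]
7. n5.val = 12  [12]
8. n6.wid = false  [terminal]
9. n7.wid = true  [terminal]
10. n8.key = 15  [S.val * 2 - 9]
11. n9.ok = false  [terminal]
12. n10.ok = false  [terminal]
13. n11.ok = -1  [terminal]
14. n8.lim = true  [true]
15. n5.depth = 14  [S.val * 2 - 10]
16. n5.sig = 7  [S.val - 5]
17. n12.off = "yw"  ["yw"]
18. n13.key = 5  [5]
19. n14.ok = false  [terminal]
20. n13.lim = false  [C.key > 5]
21. n15.off = "ywz"  [A₀.off ++ "z"]
22. n16.ok = true  [terminal]
23. n15.lab = false  [h.ok == false]
24. n15.hot = 3  [len(A.off)]
25. n17.off = "vp"  ["vp"]
26. n18.wid = false  [terminal]
27. n17.lab = false  [false]
28. n17.hot = 28  [len(A.off) + 26]
29. n12.lab = true  [A₁.lab == false]
30. n12.hot = 21  [len(A₀.off) + 19]
31. n4.env = true  [A.lab == true]
32. n4.acc = 18  [(if A.lab then S.depth else S.sig) + 4]
33. n4.hot = -7  [-7]
34. n19.ok = false  [terminal]
35. n0.depth = -8  [S₁.depth * 2 + 2]
36. n0.sig = -8  [D.hot * -1 - 15]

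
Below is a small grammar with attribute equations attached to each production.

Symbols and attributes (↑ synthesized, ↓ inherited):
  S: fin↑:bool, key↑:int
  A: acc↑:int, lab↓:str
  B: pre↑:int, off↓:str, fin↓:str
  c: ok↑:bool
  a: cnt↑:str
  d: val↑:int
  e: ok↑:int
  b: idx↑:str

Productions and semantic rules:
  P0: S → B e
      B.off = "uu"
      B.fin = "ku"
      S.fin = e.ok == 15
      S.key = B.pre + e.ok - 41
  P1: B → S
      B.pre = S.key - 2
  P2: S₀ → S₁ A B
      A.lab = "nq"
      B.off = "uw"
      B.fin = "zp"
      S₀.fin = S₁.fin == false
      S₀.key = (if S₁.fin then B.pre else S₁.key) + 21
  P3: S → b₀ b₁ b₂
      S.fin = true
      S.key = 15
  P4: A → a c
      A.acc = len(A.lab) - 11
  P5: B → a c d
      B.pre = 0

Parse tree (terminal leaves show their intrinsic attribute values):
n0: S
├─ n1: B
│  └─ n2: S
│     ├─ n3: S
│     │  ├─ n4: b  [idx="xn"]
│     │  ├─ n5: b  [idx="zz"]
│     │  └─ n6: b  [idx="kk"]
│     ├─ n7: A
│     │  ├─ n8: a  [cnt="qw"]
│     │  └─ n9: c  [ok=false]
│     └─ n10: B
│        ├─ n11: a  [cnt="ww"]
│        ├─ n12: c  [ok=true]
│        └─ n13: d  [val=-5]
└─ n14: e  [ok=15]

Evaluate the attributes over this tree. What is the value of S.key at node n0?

1. n1.off = "uu"  ["uu"]
2. n1.fin = "ku"  ["ku"]
3. n4.idx = "xn"  [terminal]
4. n5.idx = "zz"  [terminal]
5. n6.idx = "kk"  [terminal]
6. n3.fin = true  [true]
7. n3.key = 15  [15]
8. n7.lab = "nq"  ["nq"]
9. n8.cnt = "qw"  [terminal]
10. n9.ok = false  [terminal]
11. n7.acc = -9  [len(A.lab) - 11]
12. n10.off = "uw"  ["uw"]
13. n10.fin = "zp"  ["zp"]
14. n11.cnt = "ww"  [terminal]
15. n12.ok = true  [terminal]
16. n13.val = -5  [terminal]
17. n10.pre = 0  [0]
18. n2.fin = false  [S₁.fin == false]
19. n2.key = 21  [(if S₁.fin then B.pre else S₁.key) + 21]
20. n1.pre = 19  [S.key - 2]
21. n14.ok = 15  [terminal]
22. n0.fin = true  [e.ok == 15]
23. n0.key = -7  [B.pre + e.ok - 41]

-7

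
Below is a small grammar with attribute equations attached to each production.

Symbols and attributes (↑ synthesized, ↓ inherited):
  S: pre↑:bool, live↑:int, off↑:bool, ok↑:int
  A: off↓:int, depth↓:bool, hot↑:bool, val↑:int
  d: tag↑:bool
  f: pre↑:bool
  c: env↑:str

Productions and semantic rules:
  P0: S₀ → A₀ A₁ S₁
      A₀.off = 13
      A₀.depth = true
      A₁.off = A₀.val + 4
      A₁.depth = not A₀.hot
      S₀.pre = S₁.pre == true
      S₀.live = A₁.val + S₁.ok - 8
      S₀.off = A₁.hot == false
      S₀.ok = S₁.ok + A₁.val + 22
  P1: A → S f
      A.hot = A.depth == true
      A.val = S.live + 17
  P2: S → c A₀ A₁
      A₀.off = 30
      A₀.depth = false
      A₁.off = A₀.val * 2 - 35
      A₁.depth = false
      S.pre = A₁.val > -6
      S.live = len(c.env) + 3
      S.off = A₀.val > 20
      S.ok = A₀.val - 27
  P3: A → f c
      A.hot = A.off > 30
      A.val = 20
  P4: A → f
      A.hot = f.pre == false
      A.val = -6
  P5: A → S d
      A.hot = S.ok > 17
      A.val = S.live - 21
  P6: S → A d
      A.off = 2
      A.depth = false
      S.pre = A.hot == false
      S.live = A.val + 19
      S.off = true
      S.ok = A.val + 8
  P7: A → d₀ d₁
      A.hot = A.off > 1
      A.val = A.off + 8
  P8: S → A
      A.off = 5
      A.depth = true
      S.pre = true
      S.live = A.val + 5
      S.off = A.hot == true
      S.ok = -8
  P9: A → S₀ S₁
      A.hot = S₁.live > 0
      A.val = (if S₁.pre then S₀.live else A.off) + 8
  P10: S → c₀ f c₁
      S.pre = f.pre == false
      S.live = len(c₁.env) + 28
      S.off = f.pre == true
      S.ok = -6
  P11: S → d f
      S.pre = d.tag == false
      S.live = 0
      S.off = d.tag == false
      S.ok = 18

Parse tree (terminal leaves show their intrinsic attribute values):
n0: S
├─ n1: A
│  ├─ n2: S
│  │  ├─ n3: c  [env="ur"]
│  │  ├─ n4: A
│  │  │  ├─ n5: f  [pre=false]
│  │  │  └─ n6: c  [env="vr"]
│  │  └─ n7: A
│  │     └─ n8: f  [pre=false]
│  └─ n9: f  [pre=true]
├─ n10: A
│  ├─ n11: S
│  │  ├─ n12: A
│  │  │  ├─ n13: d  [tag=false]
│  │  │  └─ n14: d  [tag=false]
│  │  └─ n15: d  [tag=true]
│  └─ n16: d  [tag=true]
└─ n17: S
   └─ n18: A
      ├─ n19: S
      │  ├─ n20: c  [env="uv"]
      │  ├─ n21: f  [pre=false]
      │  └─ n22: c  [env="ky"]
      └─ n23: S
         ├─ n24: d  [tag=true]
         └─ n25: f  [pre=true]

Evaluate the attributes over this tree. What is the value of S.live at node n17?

18

1. n1.off = 13  [13]
2. n1.depth = true  [true]
3. n3.env = "ur"  [terminal]
4. n4.off = 30  [30]
5. n4.depth = false  [false]
6. n5.pre = false  [terminal]
7. n6.env = "vr"  [terminal]
8. n4.hot = false  [A.off > 30]
9. n4.val = 20  [20]
10. n7.off = 5  [A₀.val * 2 - 35]
11. n7.depth = false  [false]
12. n8.pre = false  [terminal]
13. n7.hot = true  [f.pre == false]
14. n7.val = -6  [-6]
15. n2.pre = false  [A₁.val > -6]
16. n2.live = 5  [len(c.env) + 3]
17. n2.off = false  [A₀.val > 20]
18. n2.ok = -7  [A₀.val - 27]
19. n9.pre = true  [terminal]
20. n1.hot = true  [A.depth == true]
21. n1.val = 22  [S.live + 17]
22. n10.off = 26  [A₀.val + 4]
23. n10.depth = false  [not A₀.hot]
24. n12.off = 2  [2]
25. n12.depth = false  [false]
26. n13.tag = false  [terminal]
27. n14.tag = false  [terminal]
28. n12.hot = true  [A.off > 1]
29. n12.val = 10  [A.off + 8]
30. n15.tag = true  [terminal]
31. n11.pre = false  [A.hot == false]
32. n11.live = 29  [A.val + 19]
33. n11.off = true  [true]
34. n11.ok = 18  [A.val + 8]
35. n16.tag = true  [terminal]
36. n10.hot = true  [S.ok > 17]
37. n10.val = 8  [S.live - 21]
38. n18.off = 5  [5]
39. n18.depth = true  [true]
40. n20.env = "uv"  [terminal]
41. n21.pre = false  [terminal]
42. n22.env = "ky"  [terminal]
43. n19.pre = true  [f.pre == false]
44. n19.live = 30  [len(c₁.env) + 28]
45. n19.off = false  [f.pre == true]
46. n19.ok = -6  [-6]
47. n24.tag = true  [terminal]
48. n25.pre = true  [terminal]
49. n23.pre = false  [d.tag == false]
50. n23.live = 0  [0]
51. n23.off = false  [d.tag == false]
52. n23.ok = 18  [18]
53. n18.hot = false  [S₁.live > 0]
54. n18.val = 13  [(if S₁.pre then S₀.live else A.off) + 8]
55. n17.pre = true  [true]
56. n17.live = 18  [A.val + 5]
57. n17.off = false  [A.hot == true]
58. n17.ok = -8  [-8]
59. n0.pre = true  [S₁.pre == true]
60. n0.live = -8  [A₁.val + S₁.ok - 8]
61. n0.off = false  [A₁.hot == false]
62. n0.ok = 22  [S₁.ok + A₁.val + 22]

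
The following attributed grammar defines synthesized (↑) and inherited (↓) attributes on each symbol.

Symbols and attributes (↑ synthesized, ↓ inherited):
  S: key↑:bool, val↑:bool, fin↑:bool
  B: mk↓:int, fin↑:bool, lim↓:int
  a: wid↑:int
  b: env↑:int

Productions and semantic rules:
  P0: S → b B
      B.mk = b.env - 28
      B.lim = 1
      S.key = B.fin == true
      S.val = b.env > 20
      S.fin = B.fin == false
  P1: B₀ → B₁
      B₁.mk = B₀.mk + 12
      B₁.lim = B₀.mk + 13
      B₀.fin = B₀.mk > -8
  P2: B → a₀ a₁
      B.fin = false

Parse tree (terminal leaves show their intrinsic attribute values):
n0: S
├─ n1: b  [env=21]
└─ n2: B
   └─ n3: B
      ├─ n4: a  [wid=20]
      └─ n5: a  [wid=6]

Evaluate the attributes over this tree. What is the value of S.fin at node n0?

1. n1.env = 21  [terminal]
2. n2.mk = -7  [b.env - 28]
3. n2.lim = 1  [1]
4. n3.mk = 5  [B₀.mk + 12]
5. n3.lim = 6  [B₀.mk + 13]
6. n4.wid = 20  [terminal]
7. n5.wid = 6  [terminal]
8. n3.fin = false  [false]
9. n2.fin = true  [B₀.mk > -8]
10. n0.key = true  [B.fin == true]
11. n0.val = true  [b.env > 20]
12. n0.fin = false  [B.fin == false]

false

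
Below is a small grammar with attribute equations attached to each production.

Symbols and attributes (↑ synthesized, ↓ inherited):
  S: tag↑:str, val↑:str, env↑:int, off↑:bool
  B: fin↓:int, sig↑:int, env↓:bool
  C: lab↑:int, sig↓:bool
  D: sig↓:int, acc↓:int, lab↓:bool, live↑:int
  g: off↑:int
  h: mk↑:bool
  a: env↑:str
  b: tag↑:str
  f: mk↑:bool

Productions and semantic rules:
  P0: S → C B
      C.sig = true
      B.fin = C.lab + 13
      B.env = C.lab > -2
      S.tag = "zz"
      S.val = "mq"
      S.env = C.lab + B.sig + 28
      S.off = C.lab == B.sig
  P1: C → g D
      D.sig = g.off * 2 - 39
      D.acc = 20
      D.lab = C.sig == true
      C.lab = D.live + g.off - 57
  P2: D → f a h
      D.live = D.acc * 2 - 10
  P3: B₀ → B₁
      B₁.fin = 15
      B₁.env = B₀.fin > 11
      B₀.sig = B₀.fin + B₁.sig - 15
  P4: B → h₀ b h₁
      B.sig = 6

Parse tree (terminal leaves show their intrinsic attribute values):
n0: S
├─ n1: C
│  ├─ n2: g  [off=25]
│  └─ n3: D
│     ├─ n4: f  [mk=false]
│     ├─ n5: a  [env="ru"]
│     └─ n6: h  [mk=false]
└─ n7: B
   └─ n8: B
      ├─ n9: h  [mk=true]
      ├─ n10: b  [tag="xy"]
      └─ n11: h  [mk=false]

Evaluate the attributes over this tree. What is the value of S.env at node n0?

28

1. n1.sig = true  [true]
2. n2.off = 25  [terminal]
3. n3.sig = 11  [g.off * 2 - 39]
4. n3.acc = 20  [20]
5. n3.lab = true  [C.sig == true]
6. n4.mk = false  [terminal]
7. n5.env = "ru"  [terminal]
8. n6.mk = false  [terminal]
9. n3.live = 30  [D.acc * 2 - 10]
10. n1.lab = -2  [D.live + g.off - 57]
11. n7.fin = 11  [C.lab + 13]
12. n7.env = false  [C.lab > -2]
13. n8.fin = 15  [15]
14. n8.env = false  [B₀.fin > 11]
15. n9.mk = true  [terminal]
16. n10.tag = "xy"  [terminal]
17. n11.mk = false  [terminal]
18. n8.sig = 6  [6]
19. n7.sig = 2  [B₀.fin + B₁.sig - 15]
20. n0.tag = "zz"  ["zz"]
21. n0.val = "mq"  ["mq"]
22. n0.env = 28  [C.lab + B.sig + 28]
23. n0.off = false  [C.lab == B.sig]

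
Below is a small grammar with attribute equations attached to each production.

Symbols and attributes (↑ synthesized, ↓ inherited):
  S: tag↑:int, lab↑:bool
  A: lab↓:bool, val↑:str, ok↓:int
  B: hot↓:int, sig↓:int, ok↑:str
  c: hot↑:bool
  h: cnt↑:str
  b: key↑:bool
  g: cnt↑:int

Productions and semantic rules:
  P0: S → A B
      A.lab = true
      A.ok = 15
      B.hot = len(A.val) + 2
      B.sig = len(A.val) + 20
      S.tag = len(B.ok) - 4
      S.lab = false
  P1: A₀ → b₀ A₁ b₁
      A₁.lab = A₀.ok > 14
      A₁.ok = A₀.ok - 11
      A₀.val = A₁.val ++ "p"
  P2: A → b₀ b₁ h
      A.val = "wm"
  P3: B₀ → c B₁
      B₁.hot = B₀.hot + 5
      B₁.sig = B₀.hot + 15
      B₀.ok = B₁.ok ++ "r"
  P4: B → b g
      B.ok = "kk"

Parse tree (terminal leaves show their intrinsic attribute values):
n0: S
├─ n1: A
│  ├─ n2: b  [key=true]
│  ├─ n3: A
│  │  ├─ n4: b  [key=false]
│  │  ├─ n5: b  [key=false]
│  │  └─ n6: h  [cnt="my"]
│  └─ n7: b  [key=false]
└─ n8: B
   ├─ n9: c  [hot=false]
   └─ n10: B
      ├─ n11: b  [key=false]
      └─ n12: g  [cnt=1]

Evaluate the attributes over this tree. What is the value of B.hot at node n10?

1. n1.lab = true  [true]
2. n1.ok = 15  [15]
3. n2.key = true  [terminal]
4. n3.lab = true  [A₀.ok > 14]
5. n3.ok = 4  [A₀.ok - 11]
6. n4.key = false  [terminal]
7. n5.key = false  [terminal]
8. n6.cnt = "my"  [terminal]
9. n3.val = "wm"  ["wm"]
10. n7.key = false  [terminal]
11. n1.val = "wmp"  [A₁.val ++ "p"]
12. n8.hot = 5  [len(A.val) + 2]
13. n8.sig = 23  [len(A.val) + 20]
14. n9.hot = false  [terminal]
15. n10.hot = 10  [B₀.hot + 5]
16. n10.sig = 20  [B₀.hot + 15]
17. n11.key = false  [terminal]
18. n12.cnt = 1  [terminal]
19. n10.ok = "kk"  ["kk"]
20. n8.ok = "kkr"  [B₁.ok ++ "r"]
21. n0.tag = -1  [len(B.ok) - 4]
22. n0.lab = false  [false]

10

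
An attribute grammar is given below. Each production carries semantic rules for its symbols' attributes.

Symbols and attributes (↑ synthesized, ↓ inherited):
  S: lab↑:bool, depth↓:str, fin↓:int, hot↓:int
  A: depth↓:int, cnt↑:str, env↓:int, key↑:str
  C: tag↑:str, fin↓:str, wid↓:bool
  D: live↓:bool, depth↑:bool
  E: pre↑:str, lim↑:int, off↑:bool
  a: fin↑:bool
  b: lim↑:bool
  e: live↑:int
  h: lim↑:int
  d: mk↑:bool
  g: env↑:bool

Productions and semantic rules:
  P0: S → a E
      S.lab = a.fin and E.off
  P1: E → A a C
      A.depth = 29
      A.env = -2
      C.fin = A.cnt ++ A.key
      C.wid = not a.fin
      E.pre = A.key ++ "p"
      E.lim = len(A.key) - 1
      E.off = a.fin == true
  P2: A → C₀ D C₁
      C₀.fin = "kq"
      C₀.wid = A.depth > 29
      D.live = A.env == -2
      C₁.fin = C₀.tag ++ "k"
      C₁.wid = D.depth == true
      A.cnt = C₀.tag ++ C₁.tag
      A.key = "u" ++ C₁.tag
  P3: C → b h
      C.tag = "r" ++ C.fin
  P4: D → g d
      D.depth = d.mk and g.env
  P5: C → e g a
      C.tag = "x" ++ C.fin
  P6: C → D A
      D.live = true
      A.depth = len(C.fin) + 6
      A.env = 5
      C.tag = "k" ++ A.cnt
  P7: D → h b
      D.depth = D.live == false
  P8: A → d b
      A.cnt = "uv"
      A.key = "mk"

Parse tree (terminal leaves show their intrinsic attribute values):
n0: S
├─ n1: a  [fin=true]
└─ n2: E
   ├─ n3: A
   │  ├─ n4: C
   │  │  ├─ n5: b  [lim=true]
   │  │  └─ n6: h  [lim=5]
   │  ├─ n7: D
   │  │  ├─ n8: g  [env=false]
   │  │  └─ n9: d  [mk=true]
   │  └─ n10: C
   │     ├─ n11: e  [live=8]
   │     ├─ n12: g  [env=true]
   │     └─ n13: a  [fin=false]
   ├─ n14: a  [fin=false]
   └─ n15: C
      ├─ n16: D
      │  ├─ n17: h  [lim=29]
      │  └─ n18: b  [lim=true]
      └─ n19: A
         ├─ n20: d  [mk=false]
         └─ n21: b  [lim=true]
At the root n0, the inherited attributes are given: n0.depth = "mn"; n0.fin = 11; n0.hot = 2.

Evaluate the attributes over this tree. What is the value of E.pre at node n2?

1. n0.depth = "mn"  [given at root]
2. n0.fin = 11  [given at root]
3. n0.hot = 2  [given at root]
4. n1.fin = true  [terminal]
5. n3.depth = 29  [29]
6. n3.env = -2  [-2]
7. n4.fin = "kq"  ["kq"]
8. n4.wid = false  [A.depth > 29]
9. n5.lim = true  [terminal]
10. n6.lim = 5  [terminal]
11. n4.tag = "rkq"  ["r" ++ C.fin]
12. n7.live = true  [A.env == -2]
13. n8.env = false  [terminal]
14. n9.mk = true  [terminal]
15. n7.depth = false  [d.mk and g.env]
16. n10.fin = "rkqk"  [C₀.tag ++ "k"]
17. n10.wid = false  [D.depth == true]
18. n11.live = 8  [terminal]
19. n12.env = true  [terminal]
20. n13.fin = false  [terminal]
21. n10.tag = "xrkqk"  ["x" ++ C.fin]
22. n3.cnt = "rkqxrkqk"  [C₀.tag ++ C₁.tag]
23. n3.key = "uxrkqk"  ["u" ++ C₁.tag]
24. n14.fin = false  [terminal]
25. n15.fin = "rkqxrkqkuxrkqk"  [A.cnt ++ A.key]
26. n15.wid = true  [not a.fin]
27. n16.live = true  [true]
28. n17.lim = 29  [terminal]
29. n18.lim = true  [terminal]
30. n16.depth = false  [D.live == false]
31. n19.depth = 20  [len(C.fin) + 6]
32. n19.env = 5  [5]
33. n20.mk = false  [terminal]
34. n21.lim = true  [terminal]
35. n19.cnt = "uv"  ["uv"]
36. n19.key = "mk"  ["mk"]
37. n15.tag = "kuv"  ["k" ++ A.cnt]
38. n2.pre = "uxrkqkp"  [A.key ++ "p"]
39. n2.lim = 5  [len(A.key) - 1]
40. n2.off = false  [a.fin == true]
41. n0.lab = false  [a.fin and E.off]

"uxrkqkp"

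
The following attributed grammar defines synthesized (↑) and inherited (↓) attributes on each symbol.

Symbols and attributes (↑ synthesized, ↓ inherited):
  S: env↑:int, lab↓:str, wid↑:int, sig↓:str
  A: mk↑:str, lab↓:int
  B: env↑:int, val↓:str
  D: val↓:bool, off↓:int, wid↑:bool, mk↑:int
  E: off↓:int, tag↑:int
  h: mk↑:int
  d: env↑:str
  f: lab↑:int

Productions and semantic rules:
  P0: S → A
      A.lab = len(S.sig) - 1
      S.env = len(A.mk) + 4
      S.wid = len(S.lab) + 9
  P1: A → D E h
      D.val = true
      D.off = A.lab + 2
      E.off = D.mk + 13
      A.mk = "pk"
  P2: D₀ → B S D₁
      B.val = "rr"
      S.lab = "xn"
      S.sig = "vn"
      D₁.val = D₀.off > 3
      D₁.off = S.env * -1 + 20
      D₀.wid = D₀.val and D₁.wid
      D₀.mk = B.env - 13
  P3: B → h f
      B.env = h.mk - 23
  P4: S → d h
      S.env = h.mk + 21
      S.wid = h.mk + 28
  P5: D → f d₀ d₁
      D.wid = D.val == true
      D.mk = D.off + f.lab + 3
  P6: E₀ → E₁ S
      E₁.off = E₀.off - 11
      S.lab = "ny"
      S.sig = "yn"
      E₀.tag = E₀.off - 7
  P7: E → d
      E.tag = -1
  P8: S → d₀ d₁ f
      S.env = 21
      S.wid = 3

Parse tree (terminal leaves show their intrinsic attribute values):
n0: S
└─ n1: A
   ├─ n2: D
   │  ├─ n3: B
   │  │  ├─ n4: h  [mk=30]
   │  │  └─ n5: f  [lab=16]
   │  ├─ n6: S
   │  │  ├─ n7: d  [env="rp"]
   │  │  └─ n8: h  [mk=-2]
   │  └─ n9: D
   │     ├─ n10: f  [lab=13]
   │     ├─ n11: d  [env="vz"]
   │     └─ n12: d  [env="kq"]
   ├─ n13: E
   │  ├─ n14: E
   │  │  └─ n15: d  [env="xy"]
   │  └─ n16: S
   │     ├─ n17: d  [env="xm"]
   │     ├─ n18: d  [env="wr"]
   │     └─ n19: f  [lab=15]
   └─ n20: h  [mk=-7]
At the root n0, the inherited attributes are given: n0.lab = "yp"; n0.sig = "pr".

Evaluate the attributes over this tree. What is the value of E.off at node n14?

-4

1. n0.lab = "yp"  [given at root]
2. n0.sig = "pr"  [given at root]
3. n1.lab = 1  [len(S.sig) - 1]
4. n2.val = true  [true]
5. n2.off = 3  [A.lab + 2]
6. n3.val = "rr"  ["rr"]
7. n4.mk = 30  [terminal]
8. n5.lab = 16  [terminal]
9. n3.env = 7  [h.mk - 23]
10. n6.lab = "xn"  ["xn"]
11. n6.sig = "vn"  ["vn"]
12. n7.env = "rp"  [terminal]
13. n8.mk = -2  [terminal]
14. n6.env = 19  [h.mk + 21]
15. n6.wid = 26  [h.mk + 28]
16. n9.val = false  [D₀.off > 3]
17. n9.off = 1  [S.env * -1 + 20]
18. n10.lab = 13  [terminal]
19. n11.env = "vz"  [terminal]
20. n12.env = "kq"  [terminal]
21. n9.wid = false  [D.val == true]
22. n9.mk = 17  [D.off + f.lab + 3]
23. n2.wid = false  [D₀.val and D₁.wid]
24. n2.mk = -6  [B.env - 13]
25. n13.off = 7  [D.mk + 13]
26. n14.off = -4  [E₀.off - 11]
27. n15.env = "xy"  [terminal]
28. n14.tag = -1  [-1]
29. n16.lab = "ny"  ["ny"]
30. n16.sig = "yn"  ["yn"]
31. n17.env = "xm"  [terminal]
32. n18.env = "wr"  [terminal]
33. n19.lab = 15  [terminal]
34. n16.env = 21  [21]
35. n16.wid = 3  [3]
36. n13.tag = 0  [E₀.off - 7]
37. n20.mk = -7  [terminal]
38. n1.mk = "pk"  ["pk"]
39. n0.env = 6  [len(A.mk) + 4]
40. n0.wid = 11  [len(S.lab) + 9]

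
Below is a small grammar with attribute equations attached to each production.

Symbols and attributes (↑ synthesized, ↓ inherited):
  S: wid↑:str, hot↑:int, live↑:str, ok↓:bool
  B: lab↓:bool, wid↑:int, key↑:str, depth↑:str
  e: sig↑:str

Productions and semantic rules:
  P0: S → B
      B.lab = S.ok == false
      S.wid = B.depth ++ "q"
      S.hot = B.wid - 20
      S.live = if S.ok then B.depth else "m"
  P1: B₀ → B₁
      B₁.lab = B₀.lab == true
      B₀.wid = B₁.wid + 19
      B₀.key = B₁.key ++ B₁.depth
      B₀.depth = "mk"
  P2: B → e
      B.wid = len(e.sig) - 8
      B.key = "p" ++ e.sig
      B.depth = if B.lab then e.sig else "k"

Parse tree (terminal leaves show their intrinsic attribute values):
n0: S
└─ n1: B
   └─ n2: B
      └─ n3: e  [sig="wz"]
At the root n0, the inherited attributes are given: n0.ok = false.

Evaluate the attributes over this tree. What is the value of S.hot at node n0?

1. n0.ok = false  [given at root]
2. n1.lab = true  [S.ok == false]
3. n2.lab = true  [B₀.lab == true]
4. n3.sig = "wz"  [terminal]
5. n2.wid = -6  [len(e.sig) - 8]
6. n2.key = "pwz"  ["p" ++ e.sig]
7. n2.depth = "wz"  [if B.lab then e.sig else "k"]
8. n1.wid = 13  [B₁.wid + 19]
9. n1.key = "pwzwz"  [B₁.key ++ B₁.depth]
10. n1.depth = "mk"  ["mk"]
11. n0.wid = "mkq"  [B.depth ++ "q"]
12. n0.hot = -7  [B.wid - 20]
13. n0.live = "m"  [if S.ok then B.depth else "m"]

-7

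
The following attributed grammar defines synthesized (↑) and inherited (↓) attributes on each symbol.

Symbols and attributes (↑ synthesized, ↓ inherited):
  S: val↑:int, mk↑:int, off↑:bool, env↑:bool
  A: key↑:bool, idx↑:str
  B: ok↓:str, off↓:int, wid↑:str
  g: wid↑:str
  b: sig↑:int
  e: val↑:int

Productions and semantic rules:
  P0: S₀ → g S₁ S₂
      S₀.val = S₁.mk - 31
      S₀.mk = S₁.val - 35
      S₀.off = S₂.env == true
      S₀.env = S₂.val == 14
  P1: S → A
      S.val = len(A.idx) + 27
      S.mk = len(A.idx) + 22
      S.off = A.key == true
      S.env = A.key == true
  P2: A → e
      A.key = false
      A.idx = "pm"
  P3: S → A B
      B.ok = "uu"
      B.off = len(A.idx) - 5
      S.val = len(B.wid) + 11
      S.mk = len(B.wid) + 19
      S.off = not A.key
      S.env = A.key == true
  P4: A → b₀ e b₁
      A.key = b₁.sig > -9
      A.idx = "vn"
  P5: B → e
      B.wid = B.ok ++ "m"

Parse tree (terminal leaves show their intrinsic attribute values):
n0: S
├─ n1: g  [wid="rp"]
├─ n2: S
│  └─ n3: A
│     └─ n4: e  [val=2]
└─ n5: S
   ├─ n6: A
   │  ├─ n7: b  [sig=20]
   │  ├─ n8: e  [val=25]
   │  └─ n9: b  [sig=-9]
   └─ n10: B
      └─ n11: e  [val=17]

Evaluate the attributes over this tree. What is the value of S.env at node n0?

true

1. n1.wid = "rp"  [terminal]
2. n4.val = 2  [terminal]
3. n3.key = false  [false]
4. n3.idx = "pm"  ["pm"]
5. n2.val = 29  [len(A.idx) + 27]
6. n2.mk = 24  [len(A.idx) + 22]
7. n2.off = false  [A.key == true]
8. n2.env = false  [A.key == true]
9. n7.sig = 20  [terminal]
10. n8.val = 25  [terminal]
11. n9.sig = -9  [terminal]
12. n6.key = false  [b₁.sig > -9]
13. n6.idx = "vn"  ["vn"]
14. n10.ok = "uu"  ["uu"]
15. n10.off = -3  [len(A.idx) - 5]
16. n11.val = 17  [terminal]
17. n10.wid = "uum"  [B.ok ++ "m"]
18. n5.val = 14  [len(B.wid) + 11]
19. n5.mk = 22  [len(B.wid) + 19]
20. n5.off = true  [not A.key]
21. n5.env = false  [A.key == true]
22. n0.val = -7  [S₁.mk - 31]
23. n0.mk = -6  [S₁.val - 35]
24. n0.off = false  [S₂.env == true]
25. n0.env = true  [S₂.val == 14]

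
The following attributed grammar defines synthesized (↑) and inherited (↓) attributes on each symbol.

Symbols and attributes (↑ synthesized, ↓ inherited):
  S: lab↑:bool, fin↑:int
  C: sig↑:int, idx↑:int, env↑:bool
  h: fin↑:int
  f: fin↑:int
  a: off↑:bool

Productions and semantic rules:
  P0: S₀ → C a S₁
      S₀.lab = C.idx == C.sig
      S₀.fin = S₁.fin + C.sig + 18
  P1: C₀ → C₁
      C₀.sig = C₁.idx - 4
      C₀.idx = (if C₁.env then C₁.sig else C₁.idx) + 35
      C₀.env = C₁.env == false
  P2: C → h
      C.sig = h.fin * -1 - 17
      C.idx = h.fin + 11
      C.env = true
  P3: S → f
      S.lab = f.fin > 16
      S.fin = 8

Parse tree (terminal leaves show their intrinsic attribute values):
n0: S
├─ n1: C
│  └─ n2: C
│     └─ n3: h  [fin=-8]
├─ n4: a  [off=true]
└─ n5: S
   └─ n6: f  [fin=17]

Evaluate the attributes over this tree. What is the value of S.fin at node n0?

25

1. n3.fin = -8  [terminal]
2. n2.sig = -9  [h.fin * -1 - 17]
3. n2.idx = 3  [h.fin + 11]
4. n2.env = true  [true]
5. n1.sig = -1  [C₁.idx - 4]
6. n1.idx = 26  [(if C₁.env then C₁.sig else C₁.idx) + 35]
7. n1.env = false  [C₁.env == false]
8. n4.off = true  [terminal]
9. n6.fin = 17  [terminal]
10. n5.lab = true  [f.fin > 16]
11. n5.fin = 8  [8]
12. n0.lab = false  [C.idx == C.sig]
13. n0.fin = 25  [S₁.fin + C.sig + 18]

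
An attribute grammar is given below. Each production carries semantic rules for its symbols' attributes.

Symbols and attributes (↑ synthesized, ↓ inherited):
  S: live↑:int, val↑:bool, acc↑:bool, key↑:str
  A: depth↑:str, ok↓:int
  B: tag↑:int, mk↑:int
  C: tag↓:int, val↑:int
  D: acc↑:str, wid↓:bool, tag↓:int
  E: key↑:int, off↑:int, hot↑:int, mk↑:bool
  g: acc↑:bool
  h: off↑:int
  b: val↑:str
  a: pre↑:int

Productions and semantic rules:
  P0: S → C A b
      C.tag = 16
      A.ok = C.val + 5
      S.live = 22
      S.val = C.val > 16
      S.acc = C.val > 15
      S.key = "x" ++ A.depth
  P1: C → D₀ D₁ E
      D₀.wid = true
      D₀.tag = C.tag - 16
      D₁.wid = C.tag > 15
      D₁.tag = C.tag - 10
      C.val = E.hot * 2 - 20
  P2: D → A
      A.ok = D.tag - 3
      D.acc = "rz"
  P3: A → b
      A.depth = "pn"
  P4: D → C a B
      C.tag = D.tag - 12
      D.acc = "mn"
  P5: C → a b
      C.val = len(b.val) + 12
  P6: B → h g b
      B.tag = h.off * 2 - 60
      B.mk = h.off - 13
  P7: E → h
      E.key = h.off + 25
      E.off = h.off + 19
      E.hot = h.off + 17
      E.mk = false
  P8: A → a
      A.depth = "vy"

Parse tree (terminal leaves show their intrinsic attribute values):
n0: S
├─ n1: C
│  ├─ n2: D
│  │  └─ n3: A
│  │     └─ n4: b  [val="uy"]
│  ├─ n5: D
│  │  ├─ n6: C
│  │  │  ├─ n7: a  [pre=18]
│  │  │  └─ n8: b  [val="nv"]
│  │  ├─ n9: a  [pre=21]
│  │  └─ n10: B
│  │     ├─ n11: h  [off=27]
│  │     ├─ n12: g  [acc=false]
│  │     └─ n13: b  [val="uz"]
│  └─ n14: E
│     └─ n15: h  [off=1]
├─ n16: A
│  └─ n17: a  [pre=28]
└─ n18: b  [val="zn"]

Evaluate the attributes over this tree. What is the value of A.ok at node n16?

21

1. n1.tag = 16  [16]
2. n2.wid = true  [true]
3. n2.tag = 0  [C.tag - 16]
4. n3.ok = -3  [D.tag - 3]
5. n4.val = "uy"  [terminal]
6. n3.depth = "pn"  ["pn"]
7. n2.acc = "rz"  ["rz"]
8. n5.wid = true  [C.tag > 15]
9. n5.tag = 6  [C.tag - 10]
10. n6.tag = -6  [D.tag - 12]
11. n7.pre = 18  [terminal]
12. n8.val = "nv"  [terminal]
13. n6.val = 14  [len(b.val) + 12]
14. n9.pre = 21  [terminal]
15. n11.off = 27  [terminal]
16. n12.acc = false  [terminal]
17. n13.val = "uz"  [terminal]
18. n10.tag = -6  [h.off * 2 - 60]
19. n10.mk = 14  [h.off - 13]
20. n5.acc = "mn"  ["mn"]
21. n15.off = 1  [terminal]
22. n14.key = 26  [h.off + 25]
23. n14.off = 20  [h.off + 19]
24. n14.hot = 18  [h.off + 17]
25. n14.mk = false  [false]
26. n1.val = 16  [E.hot * 2 - 20]
27. n16.ok = 21  [C.val + 5]
28. n17.pre = 28  [terminal]
29. n16.depth = "vy"  ["vy"]
30. n18.val = "zn"  [terminal]
31. n0.live = 22  [22]
32. n0.val = false  [C.val > 16]
33. n0.acc = true  [C.val > 15]
34. n0.key = "xvy"  ["x" ++ A.depth]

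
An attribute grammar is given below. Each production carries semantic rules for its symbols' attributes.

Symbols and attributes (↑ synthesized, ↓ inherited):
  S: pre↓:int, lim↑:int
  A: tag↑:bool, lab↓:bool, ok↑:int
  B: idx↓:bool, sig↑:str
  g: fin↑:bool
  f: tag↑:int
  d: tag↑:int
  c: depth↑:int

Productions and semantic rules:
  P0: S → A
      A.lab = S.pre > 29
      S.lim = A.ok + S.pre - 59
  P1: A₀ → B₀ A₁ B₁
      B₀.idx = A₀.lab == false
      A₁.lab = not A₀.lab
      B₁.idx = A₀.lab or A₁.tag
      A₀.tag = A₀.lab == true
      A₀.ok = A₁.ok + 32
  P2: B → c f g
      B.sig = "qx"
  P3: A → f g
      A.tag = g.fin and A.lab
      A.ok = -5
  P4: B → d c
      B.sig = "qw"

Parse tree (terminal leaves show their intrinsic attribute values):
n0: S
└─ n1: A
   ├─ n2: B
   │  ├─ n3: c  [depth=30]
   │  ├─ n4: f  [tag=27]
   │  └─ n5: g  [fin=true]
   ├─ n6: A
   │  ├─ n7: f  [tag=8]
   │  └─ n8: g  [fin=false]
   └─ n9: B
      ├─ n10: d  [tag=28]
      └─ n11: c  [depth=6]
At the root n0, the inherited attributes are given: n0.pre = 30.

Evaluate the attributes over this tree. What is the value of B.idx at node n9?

true

1. n0.pre = 30  [given at root]
2. n1.lab = true  [S.pre > 29]
3. n2.idx = false  [A₀.lab == false]
4. n3.depth = 30  [terminal]
5. n4.tag = 27  [terminal]
6. n5.fin = true  [terminal]
7. n2.sig = "qx"  ["qx"]
8. n6.lab = false  [not A₀.lab]
9. n7.tag = 8  [terminal]
10. n8.fin = false  [terminal]
11. n6.tag = false  [g.fin and A.lab]
12. n6.ok = -5  [-5]
13. n9.idx = true  [A₀.lab or A₁.tag]
14. n10.tag = 28  [terminal]
15. n11.depth = 6  [terminal]
16. n9.sig = "qw"  ["qw"]
17. n1.tag = true  [A₀.lab == true]
18. n1.ok = 27  [A₁.ok + 32]
19. n0.lim = -2  [A.ok + S.pre - 59]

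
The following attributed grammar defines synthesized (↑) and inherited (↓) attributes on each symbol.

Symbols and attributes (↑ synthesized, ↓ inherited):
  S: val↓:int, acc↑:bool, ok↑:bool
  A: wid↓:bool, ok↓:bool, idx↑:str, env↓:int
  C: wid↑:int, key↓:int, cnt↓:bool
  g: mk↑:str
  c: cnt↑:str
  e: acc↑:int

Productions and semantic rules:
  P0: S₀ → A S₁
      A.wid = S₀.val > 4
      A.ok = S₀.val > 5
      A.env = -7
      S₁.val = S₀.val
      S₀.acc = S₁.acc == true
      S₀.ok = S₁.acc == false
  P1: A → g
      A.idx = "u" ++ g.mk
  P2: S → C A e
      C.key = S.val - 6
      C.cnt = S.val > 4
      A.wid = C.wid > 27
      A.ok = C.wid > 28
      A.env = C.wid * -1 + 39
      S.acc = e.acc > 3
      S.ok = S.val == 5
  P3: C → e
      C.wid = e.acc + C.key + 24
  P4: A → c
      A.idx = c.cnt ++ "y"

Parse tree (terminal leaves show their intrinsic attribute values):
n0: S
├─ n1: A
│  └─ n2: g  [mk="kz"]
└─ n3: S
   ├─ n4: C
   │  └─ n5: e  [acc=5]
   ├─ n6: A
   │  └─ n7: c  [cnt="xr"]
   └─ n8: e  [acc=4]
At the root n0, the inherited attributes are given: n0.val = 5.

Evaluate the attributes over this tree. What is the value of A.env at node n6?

1. n0.val = 5  [given at root]
2. n1.wid = true  [S₀.val > 4]
3. n1.ok = false  [S₀.val > 5]
4. n1.env = -7  [-7]
5. n2.mk = "kz"  [terminal]
6. n1.idx = "ukz"  ["u" ++ g.mk]
7. n3.val = 5  [S₀.val]
8. n4.key = -1  [S.val - 6]
9. n4.cnt = true  [S.val > 4]
10. n5.acc = 5  [terminal]
11. n4.wid = 28  [e.acc + C.key + 24]
12. n6.wid = true  [C.wid > 27]
13. n6.ok = false  [C.wid > 28]
14. n6.env = 11  [C.wid * -1 + 39]
15. n7.cnt = "xr"  [terminal]
16. n6.idx = "xry"  [c.cnt ++ "y"]
17. n8.acc = 4  [terminal]
18. n3.acc = true  [e.acc > 3]
19. n3.ok = true  [S.val == 5]
20. n0.acc = true  [S₁.acc == true]
21. n0.ok = false  [S₁.acc == false]

11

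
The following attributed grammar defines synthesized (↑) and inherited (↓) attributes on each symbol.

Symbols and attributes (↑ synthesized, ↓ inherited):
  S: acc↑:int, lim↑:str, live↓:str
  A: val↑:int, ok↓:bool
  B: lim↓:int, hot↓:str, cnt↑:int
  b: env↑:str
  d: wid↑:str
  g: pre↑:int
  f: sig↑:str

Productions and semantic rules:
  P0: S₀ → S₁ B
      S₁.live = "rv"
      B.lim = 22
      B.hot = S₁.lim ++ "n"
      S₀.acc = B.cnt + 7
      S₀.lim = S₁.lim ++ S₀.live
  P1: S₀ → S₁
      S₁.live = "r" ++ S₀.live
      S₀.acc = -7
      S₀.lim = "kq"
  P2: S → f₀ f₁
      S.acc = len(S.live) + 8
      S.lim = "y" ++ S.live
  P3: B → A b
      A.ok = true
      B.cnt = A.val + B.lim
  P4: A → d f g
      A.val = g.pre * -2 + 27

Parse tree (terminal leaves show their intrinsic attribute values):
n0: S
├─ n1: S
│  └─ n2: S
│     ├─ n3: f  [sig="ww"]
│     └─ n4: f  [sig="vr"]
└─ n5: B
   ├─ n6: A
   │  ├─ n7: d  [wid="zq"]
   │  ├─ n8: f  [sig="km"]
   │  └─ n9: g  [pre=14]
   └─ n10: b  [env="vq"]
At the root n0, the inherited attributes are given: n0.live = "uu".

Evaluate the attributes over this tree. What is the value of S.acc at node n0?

28

1. n0.live = "uu"  [given at root]
2. n1.live = "rv"  ["rv"]
3. n2.live = "rrv"  ["r" ++ S₀.live]
4. n3.sig = "ww"  [terminal]
5. n4.sig = "vr"  [terminal]
6. n2.acc = 11  [len(S.live) + 8]
7. n2.lim = "yrrv"  ["y" ++ S.live]
8. n1.acc = -7  [-7]
9. n1.lim = "kq"  ["kq"]
10. n5.lim = 22  [22]
11. n5.hot = "kqn"  [S₁.lim ++ "n"]
12. n6.ok = true  [true]
13. n7.wid = "zq"  [terminal]
14. n8.sig = "km"  [terminal]
15. n9.pre = 14  [terminal]
16. n6.val = -1  [g.pre * -2 + 27]
17. n10.env = "vq"  [terminal]
18. n5.cnt = 21  [A.val + B.lim]
19. n0.acc = 28  [B.cnt + 7]
20. n0.lim = "kquu"  [S₁.lim ++ S₀.live]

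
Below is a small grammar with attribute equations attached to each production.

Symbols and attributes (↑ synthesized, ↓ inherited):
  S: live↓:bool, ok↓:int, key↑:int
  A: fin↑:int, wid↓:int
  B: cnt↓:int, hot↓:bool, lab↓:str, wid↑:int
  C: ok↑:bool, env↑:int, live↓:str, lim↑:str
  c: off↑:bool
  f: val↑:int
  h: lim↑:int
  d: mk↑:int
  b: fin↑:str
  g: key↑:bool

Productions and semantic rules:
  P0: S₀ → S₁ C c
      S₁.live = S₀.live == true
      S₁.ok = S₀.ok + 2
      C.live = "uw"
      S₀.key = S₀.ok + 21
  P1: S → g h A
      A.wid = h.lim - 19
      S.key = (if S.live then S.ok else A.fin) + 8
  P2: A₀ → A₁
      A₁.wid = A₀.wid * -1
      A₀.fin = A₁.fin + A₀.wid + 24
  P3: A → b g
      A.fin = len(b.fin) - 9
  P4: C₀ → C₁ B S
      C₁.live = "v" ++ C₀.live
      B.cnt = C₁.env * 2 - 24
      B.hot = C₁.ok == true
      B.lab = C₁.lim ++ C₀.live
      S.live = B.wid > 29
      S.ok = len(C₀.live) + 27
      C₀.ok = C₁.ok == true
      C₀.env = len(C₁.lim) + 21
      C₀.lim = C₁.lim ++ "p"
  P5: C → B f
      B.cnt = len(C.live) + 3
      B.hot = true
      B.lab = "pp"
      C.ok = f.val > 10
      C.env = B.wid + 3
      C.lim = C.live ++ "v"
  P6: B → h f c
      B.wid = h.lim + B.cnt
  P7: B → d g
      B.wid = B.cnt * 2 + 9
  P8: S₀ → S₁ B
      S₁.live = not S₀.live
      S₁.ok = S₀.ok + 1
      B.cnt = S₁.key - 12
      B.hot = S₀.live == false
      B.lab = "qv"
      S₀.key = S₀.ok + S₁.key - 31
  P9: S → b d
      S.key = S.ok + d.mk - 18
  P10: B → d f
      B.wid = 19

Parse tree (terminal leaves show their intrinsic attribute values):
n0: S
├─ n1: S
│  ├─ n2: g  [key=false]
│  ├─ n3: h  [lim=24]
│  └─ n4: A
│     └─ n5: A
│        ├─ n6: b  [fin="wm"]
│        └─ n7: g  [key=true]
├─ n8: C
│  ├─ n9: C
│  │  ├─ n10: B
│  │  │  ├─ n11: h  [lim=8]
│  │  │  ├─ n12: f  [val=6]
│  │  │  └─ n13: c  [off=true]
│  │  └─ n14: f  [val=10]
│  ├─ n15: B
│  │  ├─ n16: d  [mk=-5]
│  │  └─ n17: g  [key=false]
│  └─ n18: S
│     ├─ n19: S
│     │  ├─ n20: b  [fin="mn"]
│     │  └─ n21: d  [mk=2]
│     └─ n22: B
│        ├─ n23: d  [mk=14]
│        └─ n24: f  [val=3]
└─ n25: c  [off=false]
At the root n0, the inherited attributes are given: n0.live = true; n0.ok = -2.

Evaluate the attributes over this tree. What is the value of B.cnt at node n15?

10

1. n0.live = true  [given at root]
2. n0.ok = -2  [given at root]
3. n1.live = true  [S₀.live == true]
4. n1.ok = 0  [S₀.ok + 2]
5. n2.key = false  [terminal]
6. n3.lim = 24  [terminal]
7. n4.wid = 5  [h.lim - 19]
8. n5.wid = -5  [A₀.wid * -1]
9. n6.fin = "wm"  [terminal]
10. n7.key = true  [terminal]
11. n5.fin = -7  [len(b.fin) - 9]
12. n4.fin = 22  [A₁.fin + A₀.wid + 24]
13. n1.key = 8  [(if S.live then S.ok else A.fin) + 8]
14. n8.live = "uw"  ["uw"]
15. n9.live = "vuw"  ["v" ++ C₀.live]
16. n10.cnt = 6  [len(C.live) + 3]
17. n10.hot = true  [true]
18. n10.lab = "pp"  ["pp"]
19. n11.lim = 8  [terminal]
20. n12.val = 6  [terminal]
21. n13.off = true  [terminal]
22. n10.wid = 14  [h.lim + B.cnt]
23. n14.val = 10  [terminal]
24. n9.ok = false  [f.val > 10]
25. n9.env = 17  [B.wid + 3]
26. n9.lim = "vuwv"  [C.live ++ "v"]
27. n15.cnt = 10  [C₁.env * 2 - 24]
28. n15.hot = false  [C₁.ok == true]
29. n15.lab = "vuwvuw"  [C₁.lim ++ C₀.live]
30. n16.mk = -5  [terminal]
31. n17.key = false  [terminal]
32. n15.wid = 29  [B.cnt * 2 + 9]
33. n18.live = false  [B.wid > 29]
34. n18.ok = 29  [len(C₀.live) + 27]
35. n19.live = true  [not S₀.live]
36. n19.ok = 30  [S₀.ok + 1]
37. n20.fin = "mn"  [terminal]
38. n21.mk = 2  [terminal]
39. n19.key = 14  [S.ok + d.mk - 18]
40. n22.cnt = 2  [S₁.key - 12]
41. n22.hot = true  [S₀.live == false]
42. n22.lab = "qv"  ["qv"]
43. n23.mk = 14  [terminal]
44. n24.val = 3  [terminal]
45. n22.wid = 19  [19]
46. n18.key = 12  [S₀.ok + S₁.key - 31]
47. n8.ok = false  [C₁.ok == true]
48. n8.env = 25  [len(C₁.lim) + 21]
49. n8.lim = "vuwvp"  [C₁.lim ++ "p"]
50. n25.off = false  [terminal]
51. n0.key = 19  [S₀.ok + 21]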